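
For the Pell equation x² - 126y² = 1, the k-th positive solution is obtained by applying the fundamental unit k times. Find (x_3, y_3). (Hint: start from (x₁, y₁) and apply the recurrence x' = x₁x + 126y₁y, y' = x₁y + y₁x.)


Step 1: Find the fundamental solution (x₁, y₁) of x² - 126y² = 1.
  Expand √126 as a continued fraction. a₀ = ⌊√126⌋ = 11; iterate m_{k+1} = d_k·a_k − m_k, d_{k+1} = (126 − m_{k+1}²)/d_k, a_{k+1} = ⌊(a₀ + m_{k+1})/d_{k+1}⌋ (starting m₀ = 0, d₀ = 1), with convergents p_k = a_k·p_{k-1} + p_{k-2}, q_k = a_k·q_{k-1} + q_{k-2} (p₋₁ = 1, q₋₁ = 0):
  k = 0: a₀ = 11; p₀/q₀ = 11/1; p₀² − 126·q₀² = 121 − 126 = -5.
  k = 1: m = 11, d = 5, a = ⌊(11 + 11)/5⌋ = 4; p/q = (4·11 + 1)/(4·1 + 0) = 45/4; p² − 126·q² = 2025 − 2016 = 9.
  k = 2: m = 9, d = 9, a = ⌊(11 + 9)/9⌋ = 2; p/q = (2·45 + 11)/(2·4 + 1) = 101/9; p² − 126·q² = 10201 − 10206 = -5.
  k = 3: m = 9, d = 5, a = ⌊(11 + 9)/5⌋ = 4; p/q = (4·101 + 45)/(4·9 + 4) = 449/40; p² − 126·q² = 201601 − 201600 = 1.
  The first convergent with p² − 126·q² = 1 gives the fundamental solution (x₁, y₁) = (449, 40).
Step 2: Apply the recurrence (x_{n+1}, y_{n+1}) = (x₁x_n + 126y₁y_n, x₁y_n + y₁x_n) repeatedly.
  From (x_1, y_1) = (449, 40): x_2 = 449·449 + 126·40·40 = 403201; y_2 = 449·40 + 40·449 = 35920.
  From (x_2, y_2) = (403201, 35920): x_3 = 449·403201 + 126·40·35920 = 362074049; y_3 = 449·35920 + 40·403201 = 32256120.
Step 3: Verify x_3² - 126·y_3² = 131097616959254401 - 131097616959254400 = 1 (should be 1). ✓

(x_1, y_1) = (449, 40); (x_3, y_3) = (362074049, 32256120).


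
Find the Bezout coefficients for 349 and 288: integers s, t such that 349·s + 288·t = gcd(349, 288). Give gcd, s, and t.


Euclidean algorithm on (349, 288) — divide until remainder is 0:
  349 = 1 · 288 + 61
  288 = 4 · 61 + 44
  61 = 1 · 44 + 17
  44 = 2 · 17 + 10
  17 = 1 · 10 + 7
  10 = 1 · 7 + 3
  7 = 2 · 3 + 1
  3 = 3 · 1 + 0
gcd(349, 288) = 1.
Track Bezout coefficients alongside the remainders: start with r₀ = 349 = a·1 + b·0 (s = 1, t = 0) and r₁ = 288 = a·0 + b·1 (s = 0, t = 1); each new remainder r_{k+1} = r_{k-1} − q_k·r_k inherits s_{k+1} = s_{k-1} − q_k·s_k, t_{k+1} = t_{k-1} − q_k·t_k, so r_k = a·s_k + b·t_k at every step:
  q = 1: r = 61, s = 1 − 1·0 = 1, t = 0 − 1·1 = -1  (check: 349·1 + 288·(-1) = 61)
  q = 4: r = 44, s = 0 − 4·1 = -4, t = 1 − 4·(-1) = 5  (check: 349·(-4) + 288·5 = 44)
  q = 1: r = 17, s = 1 − 1·(-4) = 5, t = -1 − 1·5 = -6  (check: 349·5 + 288·(-6) = 17)
  q = 2: r = 10, s = -4 − 2·5 = -14, t = 5 − 2·(-6) = 17  (check: 349·(-14) + 288·17 = 10)
  q = 1: r = 7, s = 5 − 1·(-14) = 19, t = -6 − 1·17 = -23  (check: 349·19 + 288·(-23) = 7)
  q = 1: r = 3, s = -14 − 1·19 = -33, t = 17 − 1·(-23) = 40  (check: 349·(-33) + 288·40 = 3)
  q = 2: r = 1, s = 19 − 2·(-33) = 85, t = -23 − 2·40 = -103  (check: 349·85 + 288·(-103) = 1)
The row with r = 1 (the gcd) gives the Bezout coefficients s = 85, t = -103.
Result: 349 · (85) + 288 · (-103) = 1.

gcd(349, 288) = 1; s = 85, t = -103 (check: 349·85 + 288·(-103) = 1).


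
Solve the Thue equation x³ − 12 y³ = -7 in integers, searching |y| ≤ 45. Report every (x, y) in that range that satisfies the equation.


The equation is x³ - 12y³ = -7. For fixed y, x³ = 12·y³ − 7, so a solution requires the RHS to be a perfect cube.
Strategy: iterate y from -45 to 45, compute RHS = 12·y³ − 7, and check whether it is a (positive or negative) perfect cube.
Check small values of y:
  y = 0: RHS = -7 is not a perfect cube.
  y = 1: RHS = 5 is not a perfect cube.
  y = -1: RHS = -19 is not a perfect cube.
  y = 2: RHS = 89 is not a perfect cube.
  y = -2: RHS = -103 is not a perfect cube.
  y = 3: RHS = 317 is not a perfect cube.
  y = -3: RHS = -331 is not a perfect cube.
Continuing the search up to |y| = 45 finds no solutions either.
No (x, y) in the scanned range satisfies the equation.

No integer solutions with |y| ≤ 45.


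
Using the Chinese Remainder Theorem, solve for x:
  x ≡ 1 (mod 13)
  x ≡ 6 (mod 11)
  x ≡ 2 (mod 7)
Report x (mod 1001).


Moduli 13, 11, 7 are pairwise coprime; by CRT there is a unique solution modulo M = 13 · 11 · 7 = 1001.
Solve pairwise, accumulating the modulus:
  Start with x ≡ 1 (mod 13).
  Combine with x ≡ 6 (mod 11): since gcd(13, 11) = 1, we get a unique residue mod 143.
    Write x = 1 + 13·t and substitute into x ≡ 6 (mod 11): 13·t ≡ 6 − 1 = 5 (mod 11).
    Reduce coefficients mod 11: 2·t ≡ 5 (mod 11).
    The inverse of 2 mod 11 is 6 (since 2·6 = 12 = 1·11 + 1), so t ≡ 6·5 = 30 ≡ 8 (mod 11).
    Then x = 1 + 13·8 = 105, valid modulo lcm(13, 11) = 143: x ≡ 105 (mod 143).
  Combine with x ≡ 2 (mod 7): since gcd(143, 7) = 1, we get a unique residue mod 1001.
    Write x = 105 + 143·t and substitute into x ≡ 2 (mod 7): 143·t ≡ 2 − 105 = -103 (mod 7).
    Reduce coefficients mod 7: 3·t ≡ 2 (mod 7).
    The inverse of 3 mod 7 is 5 (since 3·5 = 15 = 2·7 + 1), so t ≡ 5·2 = 10 ≡ 3 (mod 7).
    Then x = 105 + 143·3 = 534, valid modulo lcm(143, 7) = 1001: x ≡ 534 (mod 1001).
Verify: 534 mod 13 = 1 ✓, 534 mod 11 = 6 ✓, 534 mod 7 = 2 ✓.

x ≡ 534 (mod 1001).


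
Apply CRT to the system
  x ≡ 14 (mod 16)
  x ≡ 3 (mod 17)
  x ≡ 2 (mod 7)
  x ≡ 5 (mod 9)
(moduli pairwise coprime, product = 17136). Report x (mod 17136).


Product of moduli M = 16 · 17 · 7 · 9 = 17136.
Merge one congruence at a time:
  Start: x ≡ 14 (mod 16).
  Combine with x ≡ 3 (mod 17); new modulus lcm = 272.
    Write x = 14 + 16·t and substitute into x ≡ 3 (mod 17): 16·t ≡ 3 − 14 = -11 (mod 17).
    Reduce coefficients mod 17: 16·t ≡ 6 (mod 17).
    The inverse of 16 mod 17 is 16 (since 16·16 = 256 = 15·17 + 1), so t ≡ 16·6 = 96 ≡ 11 (mod 17).
    Then x = 14 + 16·11 = 190, valid modulo lcm(16, 17) = 272: x ≡ 190 (mod 272).
  Combine with x ≡ 2 (mod 7); new modulus lcm = 1904.
    Write x = 190 + 272·t and substitute into x ≡ 2 (mod 7): 272·t ≡ 2 − 190 = -188 (mod 7).
    Reduce coefficients mod 7: 6·t ≡ 1 (mod 7).
    The inverse of 6 mod 7 is 6 (since 6·6 = 36 = 5·7 + 1), so t ≡ 6·1 = 6 ≡ 6 (mod 7).
    Then x = 190 + 272·6 = 1822, valid modulo lcm(272, 7) = 1904: x ≡ 1822 (mod 1904).
  Combine with x ≡ 5 (mod 9); new modulus lcm = 17136.
    Write x = 1822 + 1904·t and substitute into x ≡ 5 (mod 9): 1904·t ≡ 5 − 1822 = -1817 (mod 9).
    Reduce coefficients mod 9: 5·t ≡ 1 (mod 9).
    The inverse of 5 mod 9 is 2 (since 5·2 = 10 = 1·9 + 1), so t ≡ 2·1 = 2 ≡ 2 (mod 9).
    Then x = 1822 + 1904·2 = 5630, valid modulo lcm(1904, 9) = 17136: x ≡ 5630 (mod 17136).
Verify against each original: 5630 mod 16 = 14, 5630 mod 17 = 3, 5630 mod 7 = 2, 5630 mod 9 = 5.

x ≡ 5630 (mod 17136).


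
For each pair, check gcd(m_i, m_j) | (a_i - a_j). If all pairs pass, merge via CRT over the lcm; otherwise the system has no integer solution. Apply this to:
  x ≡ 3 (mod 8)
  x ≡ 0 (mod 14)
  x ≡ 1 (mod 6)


Moduli 8, 14, 6 are not pairwise coprime, so CRT works modulo lcm(m_i) when all pairwise compatibility conditions hold.
Pairwise compatibility: gcd(m_i, m_j) must divide a_i - a_j for every pair.
Merge one congruence at a time:
  Start: x ≡ 3 (mod 8).
  Combine with x ≡ 0 (mod 14): gcd(8, 14) = 2, and 0 - 3 = -3 is NOT divisible by 2.
    ⇒ system is inconsistent (no integer solution).

No solution (the system is inconsistent).


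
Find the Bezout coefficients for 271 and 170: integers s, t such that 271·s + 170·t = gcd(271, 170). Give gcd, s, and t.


Euclidean algorithm on (271, 170) — divide until remainder is 0:
  271 = 1 · 170 + 101
  170 = 1 · 101 + 69
  101 = 1 · 69 + 32
  69 = 2 · 32 + 5
  32 = 6 · 5 + 2
  5 = 2 · 2 + 1
  2 = 2 · 1 + 0
gcd(271, 170) = 1.
Track Bezout coefficients alongside the remainders: start with r₀ = 271 = a·1 + b·0 (s = 1, t = 0) and r₁ = 170 = a·0 + b·1 (s = 0, t = 1); each new remainder r_{k+1} = r_{k-1} − q_k·r_k inherits s_{k+1} = s_{k-1} − q_k·s_k, t_{k+1} = t_{k-1} − q_k·t_k, so r_k = a·s_k + b·t_k at every step:
  q = 1: r = 101, s = 1 − 1·0 = 1, t = 0 − 1·1 = -1  (check: 271·1 + 170·(-1) = 101)
  q = 1: r = 69, s = 0 − 1·1 = -1, t = 1 − 1·(-1) = 2  (check: 271·(-1) + 170·2 = 69)
  q = 1: r = 32, s = 1 − 1·(-1) = 2, t = -1 − 1·2 = -3  (check: 271·2 + 170·(-3) = 32)
  q = 2: r = 5, s = -1 − 2·2 = -5, t = 2 − 2·(-3) = 8  (check: 271·(-5) + 170·8 = 5)
  q = 6: r = 2, s = 2 − 6·(-5) = 32, t = -3 − 6·8 = -51  (check: 271·32 + 170·(-51) = 2)
  q = 2: r = 1, s = -5 − 2·32 = -69, t = 8 − 2·(-51) = 110  (check: 271·(-69) + 170·110 = 1)
The row with r = 1 (the gcd) gives the Bezout coefficients s = -69, t = 110.
Result: 271 · (-69) + 170 · (110) = 1.

gcd(271, 170) = 1; s = -69, t = 110 (check: 271·(-69) + 170·110 = 1).


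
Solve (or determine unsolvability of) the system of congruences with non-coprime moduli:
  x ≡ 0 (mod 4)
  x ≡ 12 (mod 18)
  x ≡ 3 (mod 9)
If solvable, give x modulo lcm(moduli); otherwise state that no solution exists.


Moduli 4, 18, 9 are not pairwise coprime, so CRT works modulo lcm(m_i) when all pairwise compatibility conditions hold.
Pairwise compatibility: gcd(m_i, m_j) must divide a_i - a_j for every pair.
Merge one congruence at a time:
  Start: x ≡ 0 (mod 4).
  Combine with x ≡ 12 (mod 18): gcd(4, 18) = 2; 12 - 0 = 12, which IS divisible by 2, so compatible.
    Write x = 0 + 4·t and substitute into x ≡ 12 (mod 18): 4·t ≡ 12 − 0 = 12 (mod 18).
    Divide the congruence (and modulus) by g = 2: 2·t ≡ 6 (mod 9).
    The inverse of 2 mod 9 is 5 (since 2·5 = 10 = 1·9 + 1), so t ≡ 5·6 = 30 ≡ 3 (mod 9).
    Then x = 0 + 4·3 = 12, valid modulo lcm(4, 18) = 36: x ≡ 12 (mod 36).
  Combine with x ≡ 3 (mod 9): gcd(36, 9) = 9; 3 - 12 = -9, which IS divisible by 9, so compatible.
    Write x = 12 + 36·t and substitute into x ≡ 3 (mod 9): 36·t ≡ 3 − 12 = -9 (mod 9).
    Divide the congruence (and modulus) by g = 9: 4·t ≡ -1 (mod 1).
    Modulo 1 every t works; take t = 0.
    Then x = 12 + 36·0 = 12, valid modulo lcm(36, 9) = 36: x ≡ 12 (mod 36).
Verify: 12 mod 4 = 0, 12 mod 18 = 12, 12 mod 9 = 3.

x ≡ 12 (mod 36).


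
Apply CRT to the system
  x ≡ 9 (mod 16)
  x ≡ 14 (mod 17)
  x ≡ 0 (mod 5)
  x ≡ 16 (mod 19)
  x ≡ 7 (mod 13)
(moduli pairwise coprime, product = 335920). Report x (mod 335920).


Product of moduli M = 16 · 17 · 5 · 19 · 13 = 335920.
Merge one congruence at a time:
  Start: x ≡ 9 (mod 16).
  Combine with x ≡ 14 (mod 17); new modulus lcm = 272.
    Write x = 9 + 16·t and substitute into x ≡ 14 (mod 17): 16·t ≡ 14 − 9 = 5 (mod 17).
    The inverse of 16 mod 17 is 16 (since 16·16 = 256 = 15·17 + 1), so t ≡ 16·5 = 80 ≡ 12 (mod 17).
    Then x = 9 + 16·12 = 201, valid modulo lcm(16, 17) = 272: x ≡ 201 (mod 272).
  Combine with x ≡ 0 (mod 5); new modulus lcm = 1360.
    Write x = 201 + 272·t and substitute into x ≡ 0 (mod 5): 272·t ≡ 0 − 201 = -201 (mod 5).
    Reduce coefficients mod 5: 2·t ≡ 4 (mod 5).
    The inverse of 2 mod 5 is 3 (since 2·3 = 6 = 1·5 + 1), so t ≡ 3·4 = 12 ≡ 2 (mod 5).
    Then x = 201 + 272·2 = 745, valid modulo lcm(272, 5) = 1360: x ≡ 745 (mod 1360).
  Combine with x ≡ 16 (mod 19); new modulus lcm = 25840.
    Write x = 745 + 1360·t and substitute into x ≡ 16 (mod 19): 1360·t ≡ 16 − 745 = -729 (mod 19).
    Reduce coefficients mod 19: 11·t ≡ 12 (mod 19).
    The inverse of 11 mod 19 is 7 (since 11·7 = 77 = 4·19 + 1), so t ≡ 7·12 = 84 ≡ 8 (mod 19).
    Then x = 745 + 1360·8 = 11625, valid modulo lcm(1360, 19) = 25840: x ≡ 11625 (mod 25840).
  Combine with x ≡ 7 (mod 13); new modulus lcm = 335920.
    Write x = 11625 + 25840·t and substitute into x ≡ 7 (mod 13): 25840·t ≡ 7 − 11625 = -11618 (mod 13).
    Reduce coefficients mod 13: 9·t ≡ 4 (mod 13).
    The inverse of 9 mod 13 is 3 (since 9·3 = 27 = 2·13 + 1), so t ≡ 3·4 = 12 ≡ 12 (mod 13).
    Then x = 11625 + 25840·12 = 321705, valid modulo lcm(25840, 13) = 335920: x ≡ 321705 (mod 335920).
Verify against each original: 321705 mod 16 = 9, 321705 mod 17 = 14, 321705 mod 5 = 0, 321705 mod 19 = 16, 321705 mod 13 = 7.

x ≡ 321705 (mod 335920).


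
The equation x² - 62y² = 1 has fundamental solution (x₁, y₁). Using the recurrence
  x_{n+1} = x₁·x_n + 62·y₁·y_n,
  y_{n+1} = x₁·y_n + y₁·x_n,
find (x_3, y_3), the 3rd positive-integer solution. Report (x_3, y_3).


Step 1: Find the fundamental solution (x₁, y₁) of x² - 62y² = 1.
  Expand √62 as a continued fraction. a₀ = ⌊√62⌋ = 7; iterate m_{k+1} = d_k·a_k − m_k, d_{k+1} = (62 − m_{k+1}²)/d_k, a_{k+1} = ⌊(a₀ + m_{k+1})/d_{k+1}⌋ (starting m₀ = 0, d₀ = 1), with convergents p_k = a_k·p_{k-1} + p_{k-2}, q_k = a_k·q_{k-1} + q_{k-2} (p₋₁ = 1, q₋₁ = 0):
  k = 0: a₀ = 7; p₀/q₀ = 7/1; p₀² − 62·q₀² = 49 − 62 = -13.
  k = 1: m = 7, d = 13, a = ⌊(7 + 7)/13⌋ = 1; p/q = (1·7 + 1)/(1·1 + 0) = 8/1; p² − 62·q² = 64 − 62 = 2.
  k = 2: m = 6, d = 2, a = ⌊(7 + 6)/2⌋ = 6; p/q = (6·8 + 7)/(6·1 + 1) = 55/7; p² − 62·q² = 3025 − 3038 = -13.
  k = 3: m = 6, d = 13, a = ⌊(7 + 6)/13⌋ = 1; p/q = (1·55 + 8)/(1·7 + 1) = 63/8; p² − 62·q² = 3969 − 3968 = 1.
  The first convergent with p² − 62·q² = 1 gives the fundamental solution (x₁, y₁) = (63, 8).
Step 2: Apply the recurrence (x_{n+1}, y_{n+1}) = (x₁x_n + 62y₁y_n, x₁y_n + y₁x_n) repeatedly.
  From (x_1, y_1) = (63, 8): x_2 = 63·63 + 62·8·8 = 7937; y_2 = 63·8 + 8·63 = 1008.
  From (x_2, y_2) = (7937, 1008): x_3 = 63·7937 + 62·8·1008 = 999999; y_3 = 63·1008 + 8·7937 = 127000.
Step 3: Verify x_3² - 62·y_3² = 999998000001 - 999998000000 = 1 (should be 1). ✓

(x_1, y_1) = (63, 8); (x_3, y_3) = (999999, 127000).


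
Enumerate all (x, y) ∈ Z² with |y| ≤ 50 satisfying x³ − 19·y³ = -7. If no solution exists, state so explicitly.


The equation is x³ - 19y³ = -7. For fixed y, x³ = 19·y³ − 7, so a solution requires the RHS to be a perfect cube.
Strategy: iterate y from -50 to 50, compute RHS = 19·y³ − 7, and check whether it is a (positive or negative) perfect cube.
Check small values of y:
  y = 0: RHS = -7 is not a perfect cube.
  y = 1: RHS = 12 is not a perfect cube.
  y = -1: RHS = -26 is not a perfect cube.
  y = 2: RHS = 145 is not a perfect cube.
  y = -2: RHS = -159 is not a perfect cube.
  y = 3: RHS = 506 is not a perfect cube.
  y = -3: RHS = -520 is not a perfect cube.
Continuing the search up to |y| = 50 finds no solutions either.
No (x, y) in the scanned range satisfies the equation.

No integer solutions with |y| ≤ 50.


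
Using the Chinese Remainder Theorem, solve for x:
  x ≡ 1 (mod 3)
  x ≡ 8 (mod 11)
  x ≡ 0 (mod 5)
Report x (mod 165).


Moduli 3, 11, 5 are pairwise coprime; by CRT there is a unique solution modulo M = 3 · 11 · 5 = 165.
Solve pairwise, accumulating the modulus:
  Start with x ≡ 1 (mod 3).
  Combine with x ≡ 8 (mod 11): since gcd(3, 11) = 1, we get a unique residue mod 33.
    Write x = 1 + 3·t and substitute into x ≡ 8 (mod 11): 3·t ≡ 8 − 1 = 7 (mod 11).
    The inverse of 3 mod 11 is 4 (since 3·4 = 12 = 1·11 + 1), so t ≡ 4·7 = 28 ≡ 6 (mod 11).
    Then x = 1 + 3·6 = 19, valid modulo lcm(3, 11) = 33: x ≡ 19 (mod 33).
  Combine with x ≡ 0 (mod 5): since gcd(33, 5) = 1, we get a unique residue mod 165.
    Write x = 19 + 33·t and substitute into x ≡ 0 (mod 5): 33·t ≡ 0 − 19 = -19 (mod 5).
    Reduce coefficients mod 5: 3·t ≡ 1 (mod 5).
    The inverse of 3 mod 5 is 2 (since 3·2 = 6 = 1·5 + 1), so t ≡ 2·1 = 2 ≡ 2 (mod 5).
    Then x = 19 + 33·2 = 85, valid modulo lcm(33, 5) = 165: x ≡ 85 (mod 165).
Verify: 85 mod 3 = 1 ✓, 85 mod 11 = 8 ✓, 85 mod 5 = 0 ✓.

x ≡ 85 (mod 165).


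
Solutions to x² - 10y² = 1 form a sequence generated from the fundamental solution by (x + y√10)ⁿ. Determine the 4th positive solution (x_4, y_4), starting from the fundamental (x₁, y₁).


Step 1: Find the fundamental solution (x₁, y₁) of x² - 10y² = 1.
  Expand √10 as a continued fraction. a₀ = ⌊√10⌋ = 3; iterate m_{k+1} = d_k·a_k − m_k, d_{k+1} = (10 − m_{k+1}²)/d_k, a_{k+1} = ⌊(a₀ + m_{k+1})/d_{k+1}⌋ (starting m₀ = 0, d₀ = 1), with convergents p_k = a_k·p_{k-1} + p_{k-2}, q_k = a_k·q_{k-1} + q_{k-2} (p₋₁ = 1, q₋₁ = 0):
  k = 0: a₀ = 3; p₀/q₀ = 3/1; p₀² − 10·q₀² = 9 − 10 = -1.
  k = 1: m = 3, d = 1, a = ⌊(3 + 3)/1⌋ = 6; p/q = (6·3 + 1)/(6·1 + 0) = 19/6; p² − 10·q² = 361 − 360 = 1.
  The first convergent with p² − 10·q² = 1 gives the fundamental solution (x₁, y₁) = (19, 6).
Step 2: Apply the recurrence (x_{n+1}, y_{n+1}) = (x₁x_n + 10y₁y_n, x₁y_n + y₁x_n) repeatedly.
  From (x_1, y_1) = (19, 6): x_2 = 19·19 + 10·6·6 = 721; y_2 = 19·6 + 6·19 = 228.
  From (x_2, y_2) = (721, 228): x_3 = 19·721 + 10·6·228 = 27379; y_3 = 19·228 + 6·721 = 8658.
  From (x_3, y_3) = (27379, 8658): x_4 = 19·27379 + 10·6·8658 = 1039681; y_4 = 19·8658 + 6·27379 = 328776.
Step 3: Verify x_4² - 10·y_4² = 1080936581761 - 1080936581760 = 1 (should be 1). ✓

(x_1, y_1) = (19, 6); (x_4, y_4) = (1039681, 328776).


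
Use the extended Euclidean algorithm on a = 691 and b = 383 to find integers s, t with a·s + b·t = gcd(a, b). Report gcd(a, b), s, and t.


Euclidean algorithm on (691, 383) — divide until remainder is 0:
  691 = 1 · 383 + 308
  383 = 1 · 308 + 75
  308 = 4 · 75 + 8
  75 = 9 · 8 + 3
  8 = 2 · 3 + 2
  3 = 1 · 2 + 1
  2 = 2 · 1 + 0
gcd(691, 383) = 1.
Track Bezout coefficients alongside the remainders: start with r₀ = 691 = a·1 + b·0 (s = 1, t = 0) and r₁ = 383 = a·0 + b·1 (s = 0, t = 1); each new remainder r_{k+1} = r_{k-1} − q_k·r_k inherits s_{k+1} = s_{k-1} − q_k·s_k, t_{k+1} = t_{k-1} − q_k·t_k, so r_k = a·s_k + b·t_k at every step:
  q = 1: r = 308, s = 1 − 1·0 = 1, t = 0 − 1·1 = -1  (check: 691·1 + 383·(-1) = 308)
  q = 1: r = 75, s = 0 − 1·1 = -1, t = 1 − 1·(-1) = 2  (check: 691·(-1) + 383·2 = 75)
  q = 4: r = 8, s = 1 − 4·(-1) = 5, t = -1 − 4·2 = -9  (check: 691·5 + 383·(-9) = 8)
  q = 9: r = 3, s = -1 − 9·5 = -46, t = 2 − 9·(-9) = 83  (check: 691·(-46) + 383·83 = 3)
  q = 2: r = 2, s = 5 − 2·(-46) = 97, t = -9 − 2·83 = -175  (check: 691·97 + 383·(-175) = 2)
  q = 1: r = 1, s = -46 − 1·97 = -143, t = 83 − 1·(-175) = 258  (check: 691·(-143) + 383·258 = 1)
The row with r = 1 (the gcd) gives the Bezout coefficients s = -143, t = 258.
Result: 691 · (-143) + 383 · (258) = 1.

gcd(691, 383) = 1; s = -143, t = 258 (check: 691·(-143) + 383·258 = 1).


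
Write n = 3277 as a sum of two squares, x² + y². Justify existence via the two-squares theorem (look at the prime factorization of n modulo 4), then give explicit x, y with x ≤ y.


Step 1: Factor n = 3277 = 29 · 113.
Step 2: Check the mod-4 condition on each prime factor: 29 ≡ 1 (mod 4), exponent 1; 113 ≡ 1 (mod 4), exponent 1.
All primes ≡ 3 (mod 4) appear to even exponent (or don't appear), so by the two-squares theorem n IS expressible as a sum of two squares.
Step 3: Build a representation. Here n = 29 · 113 is a product of primes ≡ 1 (mod 4). Each prime p ≡ 1 (mod 4) is itself a sum of two squares; find a² by testing p − a² for a perfect square:
  29: 29 − 1² = 28, 29 − 2² = 25 = 5² ⇒ 29 = 2² + 5².
  113: 113 − 1² = 112, 113 − 2² = 109, 113 − 3² = 104, 113 − 4² = 97, 113 − 5² = 88, 113 − 6² = 77, 113 − 7² = 64 = 8² ⇒ 113 = 7² + 8².
  Combine using the Brahmagupta–Fibonacci identity (a² + b²)(c² + d²) = (ac − bd)² + (ad + bc)² = (ac + bd)² + (ad − bc)²:
  29 · 113 = 3277: from (2² + 5²)(7² + 8²), take (2·7 − 5·8, 2·8 + 5·7) = (14 − 40, 16 + 35) = (-26, 51); dropping signs (only squares matter) gives (26, 51); check 26² + 51² = 676 + 2601 = 3277 ✓.
Step 4: Order so x ≤ y and verify: 26² + 51² = 676 + 2601 = 3277 = n. ✓

n = 3277 = 26² + 51² (one valid representation with x ≤ y).


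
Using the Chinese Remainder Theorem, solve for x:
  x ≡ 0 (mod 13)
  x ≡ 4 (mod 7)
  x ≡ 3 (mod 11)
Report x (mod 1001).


Moduli 13, 7, 11 are pairwise coprime; by CRT there is a unique solution modulo M = 13 · 7 · 11 = 1001.
Solve pairwise, accumulating the modulus:
  Start with x ≡ 0 (mod 13).
  Combine with x ≡ 4 (mod 7): since gcd(13, 7) = 1, we get a unique residue mod 91.
    Write x = 0 + 13·t and substitute into x ≡ 4 (mod 7): 13·t ≡ 4 − 0 = 4 (mod 7).
    Reduce coefficients mod 7: 6·t ≡ 4 (mod 7).
    The inverse of 6 mod 7 is 6 (since 6·6 = 36 = 5·7 + 1), so t ≡ 6·4 = 24 ≡ 3 (mod 7).
    Then x = 0 + 13·3 = 39, valid modulo lcm(13, 7) = 91: x ≡ 39 (mod 91).
  Combine with x ≡ 3 (mod 11): since gcd(91, 11) = 1, we get a unique residue mod 1001.
    Write x = 39 + 91·t and substitute into x ≡ 3 (mod 11): 91·t ≡ 3 − 39 = -36 (mod 11).
    Reduce coefficients mod 11: 3·t ≡ 8 (mod 11).
    The inverse of 3 mod 11 is 4 (since 3·4 = 12 = 1·11 + 1), so t ≡ 4·8 = 32 ≡ 10 (mod 11).
    Then x = 39 + 91·10 = 949, valid modulo lcm(91, 11) = 1001: x ≡ 949 (mod 1001).
Verify: 949 mod 13 = 0 ✓, 949 mod 7 = 4 ✓, 949 mod 11 = 3 ✓.

x ≡ 949 (mod 1001).


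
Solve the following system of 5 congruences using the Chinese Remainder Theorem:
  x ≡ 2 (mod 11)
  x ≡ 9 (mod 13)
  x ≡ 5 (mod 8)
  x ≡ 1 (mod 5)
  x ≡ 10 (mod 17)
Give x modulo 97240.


Product of moduli M = 11 · 13 · 8 · 5 · 17 = 97240.
Merge one congruence at a time:
  Start: x ≡ 2 (mod 11).
  Combine with x ≡ 9 (mod 13); new modulus lcm = 143.
    Write x = 2 + 11·t and substitute into x ≡ 9 (mod 13): 11·t ≡ 9 − 2 = 7 (mod 13).
    The inverse of 11 mod 13 is 6 (since 11·6 = 66 = 5·13 + 1), so t ≡ 6·7 = 42 ≡ 3 (mod 13).
    Then x = 2 + 11·3 = 35, valid modulo lcm(11, 13) = 143: x ≡ 35 (mod 143).
  Combine with x ≡ 5 (mod 8); new modulus lcm = 1144.
    Write x = 35 + 143·t and substitute into x ≡ 5 (mod 8): 143·t ≡ 5 − 35 = -30 (mod 8).
    Reduce coefficients mod 8: 7·t ≡ 2 (mod 8).
    The inverse of 7 mod 8 is 7 (since 7·7 = 49 = 6·8 + 1), so t ≡ 7·2 = 14 ≡ 6 (mod 8).
    Then x = 35 + 143·6 = 893, valid modulo lcm(143, 8) = 1144: x ≡ 893 (mod 1144).
  Combine with x ≡ 1 (mod 5); new modulus lcm = 5720.
    Write x = 893 + 1144·t and substitute into x ≡ 1 (mod 5): 1144·t ≡ 1 − 893 = -892 (mod 5).
    Reduce coefficients mod 5: 4·t ≡ 3 (mod 5).
    The inverse of 4 mod 5 is 4 (since 4·4 = 16 = 3·5 + 1), so t ≡ 4·3 = 12 ≡ 2 (mod 5).
    Then x = 893 + 1144·2 = 3181, valid modulo lcm(1144, 5) = 5720: x ≡ 3181 (mod 5720).
  Combine with x ≡ 10 (mod 17); new modulus lcm = 97240.
    Write x = 3181 + 5720·t and substitute into x ≡ 10 (mod 17): 5720·t ≡ 10 − 3181 = -3171 (mod 17).
    Reduce coefficients mod 17: 8·t ≡ 8 (mod 17).
    The inverse of 8 mod 17 is 15 (since 8·15 = 120 = 7·17 + 1), so t ≡ 15·8 = 120 ≡ 1 (mod 17).
    Then x = 3181 + 5720·1 = 8901, valid modulo lcm(5720, 17) = 97240: x ≡ 8901 (mod 97240).
Verify against each original: 8901 mod 11 = 2, 8901 mod 13 = 9, 8901 mod 8 = 5, 8901 mod 5 = 1, 8901 mod 17 = 10.

x ≡ 8901 (mod 97240).


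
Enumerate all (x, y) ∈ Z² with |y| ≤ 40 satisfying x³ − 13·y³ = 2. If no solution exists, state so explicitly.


The equation is x³ - 13y³ = 2. For fixed y, x³ = 13·y³ + 2, so a solution requires the RHS to be a perfect cube.
Strategy: iterate y from -40 to 40, compute RHS = 13·y³ + 2, and check whether it is a (positive or negative) perfect cube.
Check small values of y:
  y = 0: RHS = 2 is not a perfect cube.
  y = 1: RHS = 15 is not a perfect cube.
  y = -1: RHS = -11 is not a perfect cube.
  y = 2: RHS = 106 is not a perfect cube.
  y = -2: RHS = -102 is not a perfect cube.
  y = 3: RHS = 353 is not a perfect cube.
  y = -3: RHS = -349 is not a perfect cube.
Continuing the search up to |y| = 40 finds no solutions either.
No (x, y) in the scanned range satisfies the equation.

No integer solutions with |y| ≤ 40.


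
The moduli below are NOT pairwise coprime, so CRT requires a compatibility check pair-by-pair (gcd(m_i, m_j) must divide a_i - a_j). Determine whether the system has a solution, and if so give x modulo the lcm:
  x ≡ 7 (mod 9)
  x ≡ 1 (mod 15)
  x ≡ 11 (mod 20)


Moduli 9, 15, 20 are not pairwise coprime, so CRT works modulo lcm(m_i) when all pairwise compatibility conditions hold.
Pairwise compatibility: gcd(m_i, m_j) must divide a_i - a_j for every pair.
Merge one congruence at a time:
  Start: x ≡ 7 (mod 9).
  Combine with x ≡ 1 (mod 15): gcd(9, 15) = 3; 1 - 7 = -6, which IS divisible by 3, so compatible.
    Write x = 7 + 9·t and substitute into x ≡ 1 (mod 15): 9·t ≡ 1 − 7 = -6 (mod 15).
    Divide the congruence (and modulus) by g = 3: 3·t ≡ -2 (mod 5).
    Reduce coefficients mod 5: 3·t ≡ 3 (mod 5).
    The inverse of 3 mod 5 is 2 (since 3·2 = 6 = 1·5 + 1), so t ≡ 2·3 = 6 ≡ 1 (mod 5).
    Then x = 7 + 9·1 = 16, valid modulo lcm(9, 15) = 45: x ≡ 16 (mod 45).
  Combine with x ≡ 11 (mod 20): gcd(45, 20) = 5; 11 - 16 = -5, which IS divisible by 5, so compatible.
    Write x = 16 + 45·t and substitute into x ≡ 11 (mod 20): 45·t ≡ 11 − 16 = -5 (mod 20).
    Divide the congruence (and modulus) by g = 5: 9·t ≡ -1 (mod 4).
    Reduce coefficients mod 4: 1·t ≡ 3 (mod 4).
    So t ≡ 3 (mod 4).
    Then x = 16 + 45·3 = 151, valid modulo lcm(45, 20) = 180: x ≡ 151 (mod 180).
Verify: 151 mod 9 = 7, 151 mod 15 = 1, 151 mod 20 = 11.

x ≡ 151 (mod 180).


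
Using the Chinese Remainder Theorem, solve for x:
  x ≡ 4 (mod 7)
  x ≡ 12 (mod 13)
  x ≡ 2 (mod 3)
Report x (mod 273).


Moduli 7, 13, 3 are pairwise coprime; by CRT there is a unique solution modulo M = 7 · 13 · 3 = 273.
Solve pairwise, accumulating the modulus:
  Start with x ≡ 4 (mod 7).
  Combine with x ≡ 12 (mod 13): since gcd(7, 13) = 1, we get a unique residue mod 91.
    Write x = 4 + 7·t and substitute into x ≡ 12 (mod 13): 7·t ≡ 12 − 4 = 8 (mod 13).
    The inverse of 7 mod 13 is 2 (since 7·2 = 14 = 1·13 + 1), so t ≡ 2·8 = 16 ≡ 3 (mod 13).
    Then x = 4 + 7·3 = 25, valid modulo lcm(7, 13) = 91: x ≡ 25 (mod 91).
  Combine with x ≡ 2 (mod 3): since gcd(91, 3) = 1, we get a unique residue mod 273.
    Write x = 25 + 91·t and substitute into x ≡ 2 (mod 3): 91·t ≡ 2 − 25 = -23 (mod 3).
    Reduce coefficients mod 3: 1·t ≡ 1 (mod 3).
    So t ≡ 1 (mod 3).
    Then x = 25 + 91·1 = 116, valid modulo lcm(91, 3) = 273: x ≡ 116 (mod 273).
Verify: 116 mod 7 = 4 ✓, 116 mod 13 = 12 ✓, 116 mod 3 = 2 ✓.

x ≡ 116 (mod 273).


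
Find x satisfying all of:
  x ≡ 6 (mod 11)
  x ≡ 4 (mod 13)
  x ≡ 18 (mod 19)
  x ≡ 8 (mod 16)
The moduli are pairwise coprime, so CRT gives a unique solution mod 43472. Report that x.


Product of moduli M = 11 · 13 · 19 · 16 = 43472.
Merge one congruence at a time:
  Start: x ≡ 6 (mod 11).
  Combine with x ≡ 4 (mod 13); new modulus lcm = 143.
    Write x = 6 + 11·t and substitute into x ≡ 4 (mod 13): 11·t ≡ 4 − 6 = -2 (mod 13).
    Reduce coefficients mod 13: 11·t ≡ 11 (mod 13).
    The inverse of 11 mod 13 is 6 (since 11·6 = 66 = 5·13 + 1), so t ≡ 6·11 = 66 ≡ 1 (mod 13).
    Then x = 6 + 11·1 = 17, valid modulo lcm(11, 13) = 143: x ≡ 17 (mod 143).
  Combine with x ≡ 18 (mod 19); new modulus lcm = 2717.
    Write x = 17 + 143·t and substitute into x ≡ 18 (mod 19): 143·t ≡ 18 − 17 = 1 (mod 19).
    Reduce coefficients mod 19: 10·t ≡ 1 (mod 19).
    The inverse of 10 mod 19 is 2 (since 10·2 = 20 = 1·19 + 1), so t ≡ 2·1 = 2 ≡ 2 (mod 19).
    Then x = 17 + 143·2 = 303, valid modulo lcm(143, 19) = 2717: x ≡ 303 (mod 2717).
  Combine with x ≡ 8 (mod 16); new modulus lcm = 43472.
    Write x = 303 + 2717·t and substitute into x ≡ 8 (mod 16): 2717·t ≡ 8 − 303 = -295 (mod 16).
    Reduce coefficients mod 16: 13·t ≡ 9 (mod 16).
    The inverse of 13 mod 16 is 5 (since 13·5 = 65 = 4·16 + 1), so t ≡ 5·9 = 45 ≡ 13 (mod 16).
    Then x = 303 + 2717·13 = 35624, valid modulo lcm(2717, 16) = 43472: x ≡ 35624 (mod 43472).
Verify against each original: 35624 mod 11 = 6, 35624 mod 13 = 4, 35624 mod 19 = 18, 35624 mod 16 = 8.

x ≡ 35624 (mod 43472).


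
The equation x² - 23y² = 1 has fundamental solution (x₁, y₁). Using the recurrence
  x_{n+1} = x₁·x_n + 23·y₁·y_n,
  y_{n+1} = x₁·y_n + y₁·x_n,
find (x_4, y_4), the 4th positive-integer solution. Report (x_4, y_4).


Step 1: Find the fundamental solution (x₁, y₁) of x² - 23y² = 1.
  Expand √23 as a continued fraction. a₀ = ⌊√23⌋ = 4; iterate m_{k+1} = d_k·a_k − m_k, d_{k+1} = (23 − m_{k+1}²)/d_k, a_{k+1} = ⌊(a₀ + m_{k+1})/d_{k+1}⌋ (starting m₀ = 0, d₀ = 1), with convergents p_k = a_k·p_{k-1} + p_{k-2}, q_k = a_k·q_{k-1} + q_{k-2} (p₋₁ = 1, q₋₁ = 0):
  k = 0: a₀ = 4; p₀/q₀ = 4/1; p₀² − 23·q₀² = 16 − 23 = -7.
  k = 1: m = 4, d = 7, a = ⌊(4 + 4)/7⌋ = 1; p/q = (1·4 + 1)/(1·1 + 0) = 5/1; p² − 23·q² = 25 − 23 = 2.
  k = 2: m = 3, d = 2, a = ⌊(4 + 3)/2⌋ = 3; p/q = (3·5 + 4)/(3·1 + 1) = 19/4; p² − 23·q² = 361 − 368 = -7.
  k = 3: m = 3, d = 7, a = ⌊(4 + 3)/7⌋ = 1; p/q = (1·19 + 5)/(1·4 + 1) = 24/5; p² − 23·q² = 576 − 575 = 1.
  The first convergent with p² − 23·q² = 1 gives the fundamental solution (x₁, y₁) = (24, 5).
Step 2: Apply the recurrence (x_{n+1}, y_{n+1}) = (x₁x_n + 23y₁y_n, x₁y_n + y₁x_n) repeatedly.
  From (x_1, y_1) = (24, 5): x_2 = 24·24 + 23·5·5 = 1151; y_2 = 24·5 + 5·24 = 240.
  From (x_2, y_2) = (1151, 240): x_3 = 24·1151 + 23·5·240 = 55224; y_3 = 24·240 + 5·1151 = 11515.
  From (x_3, y_3) = (55224, 11515): x_4 = 24·55224 + 23·5·11515 = 2649601; y_4 = 24·11515 + 5·55224 = 552480.
Step 3: Verify x_4² - 23·y_4² = 7020385459201 - 7020385459200 = 1 (should be 1). ✓

(x_1, y_1) = (24, 5); (x_4, y_4) = (2649601, 552480).


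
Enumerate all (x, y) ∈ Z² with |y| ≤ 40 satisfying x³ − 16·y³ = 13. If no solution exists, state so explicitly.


The equation is x³ - 16y³ = 13. For fixed y, x³ = 16·y³ + 13, so a solution requires the RHS to be a perfect cube.
Strategy: iterate y from -40 to 40, compute RHS = 16·y³ + 13, and check whether it is a (positive or negative) perfect cube.
Check small values of y:
  y = 0: RHS = 13 is not a perfect cube.
  y = 1: RHS = 29 is not a perfect cube.
  y = -1: RHS = -3 is not a perfect cube.
  y = 2: RHS = 141 is not a perfect cube.
  y = -2: RHS = -115 is not a perfect cube.
  y = 3: RHS = 445 is not a perfect cube.
  y = -3: RHS = -419 is not a perfect cube.
Continuing the search up to |y| = 40 finds no solutions either.
No (x, y) in the scanned range satisfies the equation.

No integer solutions with |y| ≤ 40.


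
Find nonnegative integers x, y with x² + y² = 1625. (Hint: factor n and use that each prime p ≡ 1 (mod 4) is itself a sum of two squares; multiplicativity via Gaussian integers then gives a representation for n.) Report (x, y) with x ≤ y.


Step 1: Factor n = 1625 = 5^3 · 13.
Step 2: Check the mod-4 condition on each prime factor: 5 ≡ 1 (mod 4), exponent 3; 13 ≡ 1 (mod 4), exponent 1.
All primes ≡ 3 (mod 4) appear to even exponent (or don't appear), so by the two-squares theorem n IS expressible as a sum of two squares.
Step 3: Build a representation. Group n = k² · m with k = 5 and m = 5 · 13 = 65 (a product of primes ≡ 1 (mod 4)); a representation of m scales to one of n via (k·x)² + (k·y)² = k²(x² + y²). Each prime p ≡ 1 (mod 4) is itself a sum of two squares; find a² by testing p − a² for a perfect square:
  5: 5 − 1² = 4 = 2² ⇒ 5 = 1² + 2².
  13: 13 − 1² = 12, 13 − 2² = 9 = 3² ⇒ 13 = 2² + 3².
  Combine using the Brahmagupta–Fibonacci identity (a² + b²)(c² + d²) = (ac − bd)² + (ad + bc)² = (ac + bd)² + (ad − bc)²:
  5 · 13 = 65: from (1² + 2²)(2² + 3²), take (1·2 − 2·3, 1·3 + 2·2) = (2 − 6, 3 + 4) = (-4, 7); dropping signs (only squares matter) gives (4, 7); check 4² + 7² = 16 + 49 = 65 ✓.
  Scale by k = 5: (5·4, 5·7) = (20, 35).
Step 4: Order so x ≤ y and verify: 20² + 35² = 400 + 1225 = 1625 = n. ✓

n = 1625 = 20² + 35² (one valid representation with x ≤ y).


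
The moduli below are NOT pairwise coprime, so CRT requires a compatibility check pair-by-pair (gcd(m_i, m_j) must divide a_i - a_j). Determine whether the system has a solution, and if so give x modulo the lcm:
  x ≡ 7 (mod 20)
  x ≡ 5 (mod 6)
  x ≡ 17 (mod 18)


Moduli 20, 6, 18 are not pairwise coprime, so CRT works modulo lcm(m_i) when all pairwise compatibility conditions hold.
Pairwise compatibility: gcd(m_i, m_j) must divide a_i - a_j for every pair.
Merge one congruence at a time:
  Start: x ≡ 7 (mod 20).
  Combine with x ≡ 5 (mod 6): gcd(20, 6) = 2; 5 - 7 = -2, which IS divisible by 2, so compatible.
    Write x = 7 + 20·t and substitute into x ≡ 5 (mod 6): 20·t ≡ 5 − 7 = -2 (mod 6).
    Divide the congruence (and modulus) by g = 2: 10·t ≡ -1 (mod 3).
    Reduce coefficients mod 3: 1·t ≡ 2 (mod 3).
    So t ≡ 2 (mod 3).
    Then x = 7 + 20·2 = 47, valid modulo lcm(20, 6) = 60: x ≡ 47 (mod 60).
  Combine with x ≡ 17 (mod 18): gcd(60, 18) = 6; 17 - 47 = -30, which IS divisible by 6, so compatible.
    Write x = 47 + 60·t and substitute into x ≡ 17 (mod 18): 60·t ≡ 17 − 47 = -30 (mod 18).
    Divide the congruence (and modulus) by g = 6: 10·t ≡ -5 (mod 3).
    Reduce coefficients mod 3: 1·t ≡ 1 (mod 3).
    So t ≡ 1 (mod 3).
    Then x = 47 + 60·1 = 107, valid modulo lcm(60, 18) = 180: x ≡ 107 (mod 180).
Verify: 107 mod 20 = 7, 107 mod 6 = 5, 107 mod 18 = 17.

x ≡ 107 (mod 180).


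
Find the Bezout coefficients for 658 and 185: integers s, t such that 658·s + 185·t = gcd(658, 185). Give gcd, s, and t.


Euclidean algorithm on (658, 185) — divide until remainder is 0:
  658 = 3 · 185 + 103
  185 = 1 · 103 + 82
  103 = 1 · 82 + 21
  82 = 3 · 21 + 19
  21 = 1 · 19 + 2
  19 = 9 · 2 + 1
  2 = 2 · 1 + 0
gcd(658, 185) = 1.
Track Bezout coefficients alongside the remainders: start with r₀ = 658 = a·1 + b·0 (s = 1, t = 0) and r₁ = 185 = a·0 + b·1 (s = 0, t = 1); each new remainder r_{k+1} = r_{k-1} − q_k·r_k inherits s_{k+1} = s_{k-1} − q_k·s_k, t_{k+1} = t_{k-1} − q_k·t_k, so r_k = a·s_k + b·t_k at every step:
  q = 3: r = 103, s = 1 − 3·0 = 1, t = 0 − 3·1 = -3  (check: 658·1 + 185·(-3) = 103)
  q = 1: r = 82, s = 0 − 1·1 = -1, t = 1 − 1·(-3) = 4  (check: 658·(-1) + 185·4 = 82)
  q = 1: r = 21, s = 1 − 1·(-1) = 2, t = -3 − 1·4 = -7  (check: 658·2 + 185·(-7) = 21)
  q = 3: r = 19, s = -1 − 3·2 = -7, t = 4 − 3·(-7) = 25  (check: 658·(-7) + 185·25 = 19)
  q = 1: r = 2, s = 2 − 1·(-7) = 9, t = -7 − 1·25 = -32  (check: 658·9 + 185·(-32) = 2)
  q = 9: r = 1, s = -7 − 9·9 = -88, t = 25 − 9·(-32) = 313  (check: 658·(-88) + 185·313 = 1)
The row with r = 1 (the gcd) gives the Bezout coefficients s = -88, t = 313.
Result: 658 · (-88) + 185 · (313) = 1.

gcd(658, 185) = 1; s = -88, t = 313 (check: 658·(-88) + 185·313 = 1).


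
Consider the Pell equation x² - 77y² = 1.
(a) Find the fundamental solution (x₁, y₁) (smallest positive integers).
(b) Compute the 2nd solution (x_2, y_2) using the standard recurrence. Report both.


Step 1: Find the fundamental solution (x₁, y₁) of x² - 77y² = 1.
  Expand √77 as a continued fraction. a₀ = ⌊√77⌋ = 8; iterate m_{k+1} = d_k·a_k − m_k, d_{k+1} = (77 − m_{k+1}²)/d_k, a_{k+1} = ⌊(a₀ + m_{k+1})/d_{k+1}⌋ (starting m₀ = 0, d₀ = 1), with convergents p_k = a_k·p_{k-1} + p_{k-2}, q_k = a_k·q_{k-1} + q_{k-2} (p₋₁ = 1, q₋₁ = 0):
  k = 0: a₀ = 8; p₀/q₀ = 8/1; p₀² − 77·q₀² = 64 − 77 = -13.
  k = 1: m = 8, d = 13, a = ⌊(8 + 8)/13⌋ = 1; p/q = (1·8 + 1)/(1·1 + 0) = 9/1; p² − 77·q² = 81 − 77 = 4.
  k = 2: m = 5, d = 4, a = ⌊(8 + 5)/4⌋ = 3; p/q = (3·9 + 8)/(3·1 + 1) = 35/4; p² − 77·q² = 1225 − 1232 = -7.
  k = 3: m = 7, d = 7, a = ⌊(8 + 7)/7⌋ = 2; p/q = (2·35 + 9)/(2·4 + 1) = 79/9; p² − 77·q² = 6241 − 6237 = 4.
  k = 4: m = 7, d = 4, a = ⌊(8 + 7)/4⌋ = 3; p/q = (3·79 + 35)/(3·9 + 4) = 272/31; p² − 77·q² = 73984 − 73997 = -13.
  k = 5: m = 5, d = 13, a = ⌊(8 + 5)/13⌋ = 1; p/q = (1·272 + 79)/(1·31 + 9) = 351/40; p² − 77·q² = 123201 − 123200 = 1.
  The first convergent with p² − 77·q² = 1 gives the fundamental solution (x₁, y₁) = (351, 40).
Step 2: Apply the recurrence (x_{n+1}, y_{n+1}) = (x₁x_n + 77y₁y_n, x₁y_n + y₁x_n) repeatedly.
  From (x_1, y_1) = (351, 40): x_2 = 351·351 + 77·40·40 = 246401; y_2 = 351·40 + 40·351 = 28080.
Step 3: Verify x_2² - 77·y_2² = 60713452801 - 60713452800 = 1 (should be 1). ✓

(x_1, y_1) = (351, 40); (x_2, y_2) = (246401, 28080).


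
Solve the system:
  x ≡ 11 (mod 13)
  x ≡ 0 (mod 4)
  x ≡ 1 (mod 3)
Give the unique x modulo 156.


Moduli 13, 4, 3 are pairwise coprime; by CRT there is a unique solution modulo M = 13 · 4 · 3 = 156.
Solve pairwise, accumulating the modulus:
  Start with x ≡ 11 (mod 13).
  Combine with x ≡ 0 (mod 4): since gcd(13, 4) = 1, we get a unique residue mod 52.
    Write x = 11 + 13·t and substitute into x ≡ 0 (mod 4): 13·t ≡ 0 − 11 = -11 (mod 4).
    Reduce coefficients mod 4: 1·t ≡ 1 (mod 4).
    So t ≡ 1 (mod 4).
    Then x = 11 + 13·1 = 24, valid modulo lcm(13, 4) = 52: x ≡ 24 (mod 52).
  Combine with x ≡ 1 (mod 3): since gcd(52, 3) = 1, we get a unique residue mod 156.
    Write x = 24 + 52·t and substitute into x ≡ 1 (mod 3): 52·t ≡ 1 − 24 = -23 (mod 3).
    Reduce coefficients mod 3: 1·t ≡ 1 (mod 3).
    So t ≡ 1 (mod 3).
    Then x = 24 + 52·1 = 76, valid modulo lcm(52, 3) = 156: x ≡ 76 (mod 156).
Verify: 76 mod 13 = 11 ✓, 76 mod 4 = 0 ✓, 76 mod 3 = 1 ✓.

x ≡ 76 (mod 156).


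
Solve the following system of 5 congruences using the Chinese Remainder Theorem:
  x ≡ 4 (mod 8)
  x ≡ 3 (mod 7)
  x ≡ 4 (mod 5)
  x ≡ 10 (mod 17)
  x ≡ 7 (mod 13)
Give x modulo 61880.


Product of moduli M = 8 · 7 · 5 · 17 · 13 = 61880.
Merge one congruence at a time:
  Start: x ≡ 4 (mod 8).
  Combine with x ≡ 3 (mod 7); new modulus lcm = 56.
    Write x = 4 + 8·t and substitute into x ≡ 3 (mod 7): 8·t ≡ 3 − 4 = -1 (mod 7).
    Reduce coefficients mod 7: 1·t ≡ 6 (mod 7).
    So t ≡ 6 (mod 7).
    Then x = 4 + 8·6 = 52, valid modulo lcm(8, 7) = 56: x ≡ 52 (mod 56).
  Combine with x ≡ 4 (mod 5); new modulus lcm = 280.
    Write x = 52 + 56·t and substitute into x ≡ 4 (mod 5): 56·t ≡ 4 − 52 = -48 (mod 5).
    Reduce coefficients mod 5: 1·t ≡ 2 (mod 5).
    So t ≡ 2 (mod 5).
    Then x = 52 + 56·2 = 164, valid modulo lcm(56, 5) = 280: x ≡ 164 (mod 280).
  Combine with x ≡ 10 (mod 17); new modulus lcm = 4760.
    Write x = 164 + 280·t and substitute into x ≡ 10 (mod 17): 280·t ≡ 10 − 164 = -154 (mod 17).
    Reduce coefficients mod 17: 8·t ≡ 16 (mod 17).
    The inverse of 8 mod 17 is 15 (since 8·15 = 120 = 7·17 + 1), so t ≡ 15·16 = 240 ≡ 2 (mod 17).
    Then x = 164 + 280·2 = 724, valid modulo lcm(280, 17) = 4760: x ≡ 724 (mod 4760).
  Combine with x ≡ 7 (mod 13); new modulus lcm = 61880.
    Write x = 724 + 4760·t and substitute into x ≡ 7 (mod 13): 4760·t ≡ 7 − 724 = -717 (mod 13).
    Reduce coefficients mod 13: 2·t ≡ 11 (mod 13).
    The inverse of 2 mod 13 is 7 (since 2·7 = 14 = 1·13 + 1), so t ≡ 7·11 = 77 ≡ 12 (mod 13).
    Then x = 724 + 4760·12 = 57844, valid modulo lcm(4760, 13) = 61880: x ≡ 57844 (mod 61880).
Verify against each original: 57844 mod 8 = 4, 57844 mod 7 = 3, 57844 mod 5 = 4, 57844 mod 17 = 10, 57844 mod 13 = 7.

x ≡ 57844 (mod 61880).


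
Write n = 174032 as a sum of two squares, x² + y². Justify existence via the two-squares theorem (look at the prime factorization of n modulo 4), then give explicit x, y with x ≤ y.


Step 1: Factor n = 174032 = 2^4 · 73 · 149.
Step 2: Check the mod-4 condition on each prime factor: 2 = 2 (special); 73 ≡ 1 (mod 4), exponent 1; 149 ≡ 1 (mod 4), exponent 1.
All primes ≡ 3 (mod 4) appear to even exponent (or don't appear), so by the two-squares theorem n IS expressible as a sum of two squares.
Step 3: Build a representation. Group n = k² · m with k = 4 and m = 73 · 149 = 10877 (a product of primes ≡ 1 (mod 4)); a representation of m scales to one of n via (k·x)² + (k·y)² = k²(x² + y²). Each prime p ≡ 1 (mod 4) is itself a sum of two squares; find a² by testing p − a² for a perfect square:
  73: 73 − 1² = 72, 73 − 2² = 69, 73 − 3² = 64 = 8² ⇒ 73 = 3² + 8².
  149: 149 − 1² = 148, 149 − 2² = 145, 149 − 3² = 140, 149 − 4² = 133, 149 − 5² = 124, 149 − 6² = 113, 149 − 7² = 100 = 10² ⇒ 149 = 7² + 10².
  Combine using the Brahmagupta–Fibonacci identity (a² + b²)(c² + d²) = (ac − bd)² + (ad + bc)² = (ac + bd)² + (ad − bc)²:
  73 · 149 = 10877: from (3² + 8²)(7² + 10²), take (3·7 − 8·10, 3·10 + 8·7) = (21 − 80, 30 + 56) = (-59, 86); dropping signs (only squares matter) gives (59, 86); check 59² + 86² = 3481 + 7396 = 10877 ✓.
  Scale by k = 4: (4·59, 4·86) = (236, 344).
Step 4: Order so x ≤ y and verify: 236² + 344² = 55696 + 118336 = 174032 = n. ✓

n = 174032 = 236² + 344² (one valid representation with x ≤ y).
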